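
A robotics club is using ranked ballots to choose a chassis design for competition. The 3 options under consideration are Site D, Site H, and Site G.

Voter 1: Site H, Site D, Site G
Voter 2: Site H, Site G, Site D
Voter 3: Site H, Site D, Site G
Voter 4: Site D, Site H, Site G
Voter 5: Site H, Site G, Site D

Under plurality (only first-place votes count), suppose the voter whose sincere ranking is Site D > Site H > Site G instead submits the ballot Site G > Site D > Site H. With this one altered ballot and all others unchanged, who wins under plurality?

First-place totals with the altered ballot: Site D 0, Site H 4, Site G 1.
The winner is unchanged: still Site H.

Site H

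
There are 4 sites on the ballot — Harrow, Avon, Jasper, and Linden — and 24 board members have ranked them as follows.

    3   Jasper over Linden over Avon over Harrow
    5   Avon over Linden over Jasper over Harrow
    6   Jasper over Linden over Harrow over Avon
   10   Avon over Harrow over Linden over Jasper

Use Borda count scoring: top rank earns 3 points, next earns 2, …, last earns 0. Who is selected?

Avon

Borda scores:
  Harrow: 3·0 + 5·0 + 6·1 + 10·2 = 26
  Avon: 3·1 + 5·3 + 6·0 + 10·3 = 48
  Jasper: 3·3 + 5·1 + 6·3 + 10·0 = 32
  Linden: 3·2 + 5·2 + 6·2 + 10·1 = 38
Avon has the highest total.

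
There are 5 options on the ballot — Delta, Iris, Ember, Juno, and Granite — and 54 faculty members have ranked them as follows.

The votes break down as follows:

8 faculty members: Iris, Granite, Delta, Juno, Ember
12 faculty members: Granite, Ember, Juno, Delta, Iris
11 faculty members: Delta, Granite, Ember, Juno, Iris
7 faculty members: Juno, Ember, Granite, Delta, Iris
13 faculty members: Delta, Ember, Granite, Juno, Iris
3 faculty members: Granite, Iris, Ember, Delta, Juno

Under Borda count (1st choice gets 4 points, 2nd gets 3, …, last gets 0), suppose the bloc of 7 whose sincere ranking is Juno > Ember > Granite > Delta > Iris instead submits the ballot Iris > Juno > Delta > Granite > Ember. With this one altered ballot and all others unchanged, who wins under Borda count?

Borda totals with the altered ballot: Delta 141, Iris 69, Ember 103, Juno 77, Granite 150.
The winner is unchanged: still Granite.

Granite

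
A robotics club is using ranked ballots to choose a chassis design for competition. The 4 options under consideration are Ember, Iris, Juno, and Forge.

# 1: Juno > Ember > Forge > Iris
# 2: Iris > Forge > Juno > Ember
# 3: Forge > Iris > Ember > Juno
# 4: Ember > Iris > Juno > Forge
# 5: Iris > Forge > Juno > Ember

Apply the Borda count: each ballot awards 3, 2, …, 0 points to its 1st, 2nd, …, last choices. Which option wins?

Borda scores:
  Ember: 2 + 0 + 1 + 3 + 0 = 6
  Iris: 0 + 3 + 2 + 2 + 3 = 10
  Juno: 3 + 1 + 0 + 1 + 1 = 6
  Forge: 1 + 2 + 3 + 0 + 2 = 8
Iris has the highest total.

Iris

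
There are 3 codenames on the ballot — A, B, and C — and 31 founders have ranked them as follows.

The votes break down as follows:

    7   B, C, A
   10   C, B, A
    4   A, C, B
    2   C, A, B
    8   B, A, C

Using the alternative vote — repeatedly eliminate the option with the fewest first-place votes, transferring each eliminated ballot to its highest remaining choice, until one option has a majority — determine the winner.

C

Round 1: B 15, C 12, A 4. A has the fewest and is eliminated.
Round 2: C 16, B 15. C has a majority.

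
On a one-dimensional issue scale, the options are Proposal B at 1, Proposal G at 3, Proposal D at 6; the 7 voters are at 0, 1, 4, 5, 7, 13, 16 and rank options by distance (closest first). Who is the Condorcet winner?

Proposal D

With single-peaked preferences on a line, the Condorcet winner is the candidate closest to the median voter.
The median voter (position 5) is closest to Proposal D at 6.
Check: Proposal D vs Proposal G — voters closer to Proposal D: 4 of 7.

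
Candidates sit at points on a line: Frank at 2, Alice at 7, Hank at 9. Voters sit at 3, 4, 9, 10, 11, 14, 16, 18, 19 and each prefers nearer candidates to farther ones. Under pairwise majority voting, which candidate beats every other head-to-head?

With single-peaked preferences on a line, the Condorcet winner is the candidate closest to the median voter.
The median voter (position 11) is closest to Hank at 9.
Check: Hank vs Frank — voters closer to Hank: 7 of 9.

Hank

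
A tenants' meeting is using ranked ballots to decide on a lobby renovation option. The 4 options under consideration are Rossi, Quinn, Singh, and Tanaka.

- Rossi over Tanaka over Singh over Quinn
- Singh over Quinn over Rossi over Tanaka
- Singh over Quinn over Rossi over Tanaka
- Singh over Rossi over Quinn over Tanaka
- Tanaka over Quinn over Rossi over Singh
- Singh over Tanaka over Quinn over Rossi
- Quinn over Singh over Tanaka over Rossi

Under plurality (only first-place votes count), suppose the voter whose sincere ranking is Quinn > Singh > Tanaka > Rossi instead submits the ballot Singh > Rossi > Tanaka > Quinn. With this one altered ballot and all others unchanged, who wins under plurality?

First-place totals with the altered ballot: Rossi 1, Quinn 0, Singh 5, Tanaka 1.
The winner is unchanged: still Singh.

Singh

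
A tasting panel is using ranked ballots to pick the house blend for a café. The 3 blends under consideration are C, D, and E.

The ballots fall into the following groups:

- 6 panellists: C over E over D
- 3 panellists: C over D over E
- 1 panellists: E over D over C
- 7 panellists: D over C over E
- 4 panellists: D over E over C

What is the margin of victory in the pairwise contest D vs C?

Ballots ranking D above C: 1+7+4 = 12.
Ballots ranking C above D: 6+3 = 9.
D wins 12–9, a margin of 3.

3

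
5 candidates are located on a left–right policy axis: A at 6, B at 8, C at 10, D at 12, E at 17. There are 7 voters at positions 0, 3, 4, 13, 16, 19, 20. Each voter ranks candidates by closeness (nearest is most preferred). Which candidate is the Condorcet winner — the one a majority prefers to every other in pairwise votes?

With single-peaked preferences on a line, the Condorcet winner is the candidate closest to the median voter.
The median voter (position 13) is closest to D at 12.
Check: D vs C — voters closer to D: 4 of 7.

D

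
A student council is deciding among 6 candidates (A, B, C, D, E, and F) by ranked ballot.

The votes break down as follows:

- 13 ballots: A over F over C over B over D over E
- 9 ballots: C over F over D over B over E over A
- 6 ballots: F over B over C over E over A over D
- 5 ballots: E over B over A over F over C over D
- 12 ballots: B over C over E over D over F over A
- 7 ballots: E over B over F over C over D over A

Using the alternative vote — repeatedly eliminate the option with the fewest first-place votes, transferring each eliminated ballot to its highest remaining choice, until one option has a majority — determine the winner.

Round 1: A 13, B 12, E 12, C 9, F 6, D 0. D has the fewest and is eliminated.
Round 2: A 13, B 12, E 12, C 9, F 6. F has the fewest and is eliminated.
Round 3: B 18, A 13, E 12, C 9. C has the fewest and is eliminated.
Round 4: B 27, A 13, E 12. B has a majority.

B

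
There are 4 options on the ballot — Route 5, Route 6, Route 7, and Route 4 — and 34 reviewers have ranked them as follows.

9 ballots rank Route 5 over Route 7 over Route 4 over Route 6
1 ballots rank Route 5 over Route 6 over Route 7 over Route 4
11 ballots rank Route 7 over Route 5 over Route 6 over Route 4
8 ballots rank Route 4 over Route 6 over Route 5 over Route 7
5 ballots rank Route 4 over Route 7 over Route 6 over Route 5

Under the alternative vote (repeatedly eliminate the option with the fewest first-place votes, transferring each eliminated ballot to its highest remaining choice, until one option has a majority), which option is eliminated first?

Route 6

Round 1: Route 4 13, Route 7 11, Route 5 10, Route 6 0. Route 6 has the fewest and is eliminated.
Round 2: Route 4 13, Route 7 11, Route 5 10. Route 5 has the fewest and is eliminated.
Round 3: Route 7 21, Route 4 13. Route 7 has a majority.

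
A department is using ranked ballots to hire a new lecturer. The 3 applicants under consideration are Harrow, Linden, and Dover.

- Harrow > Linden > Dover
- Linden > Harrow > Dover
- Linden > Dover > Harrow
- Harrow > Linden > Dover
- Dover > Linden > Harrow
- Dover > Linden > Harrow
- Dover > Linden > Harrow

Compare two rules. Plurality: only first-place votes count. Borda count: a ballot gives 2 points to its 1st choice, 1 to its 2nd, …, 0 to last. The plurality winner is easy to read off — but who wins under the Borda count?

Linden

Plurality first-place counts: Harrow 2, Linden 2, Dover 3 → Dover.
Borda totals: Harrow 5, Linden 9, Dover 7 → Linden.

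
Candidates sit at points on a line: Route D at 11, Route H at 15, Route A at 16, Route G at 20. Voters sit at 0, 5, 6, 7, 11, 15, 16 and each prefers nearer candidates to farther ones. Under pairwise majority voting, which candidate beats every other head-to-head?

Route D

With single-peaked preferences on a line, the Condorcet winner is the candidate closest to the median voter.
The median voter (position 7) is closest to Route D at 11.
Check: Route D vs Route H — voters closer to Route D: 5 of 7.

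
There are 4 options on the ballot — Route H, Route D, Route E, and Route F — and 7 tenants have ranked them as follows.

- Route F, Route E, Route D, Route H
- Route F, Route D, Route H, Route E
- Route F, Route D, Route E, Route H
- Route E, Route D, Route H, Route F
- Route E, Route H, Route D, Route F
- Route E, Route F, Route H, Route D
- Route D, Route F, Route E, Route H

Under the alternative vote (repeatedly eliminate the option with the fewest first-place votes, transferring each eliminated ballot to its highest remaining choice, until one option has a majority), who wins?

Route F

Round 1: Route E 3, Route F 3, Route D 1, Route H 0. Route H has the fewest and is eliminated.
Round 2: Route E 3, Route F 3, Route D 1. Route D has the fewest and is eliminated.
Round 3: Route F 4, Route E 3. Route F has a majority.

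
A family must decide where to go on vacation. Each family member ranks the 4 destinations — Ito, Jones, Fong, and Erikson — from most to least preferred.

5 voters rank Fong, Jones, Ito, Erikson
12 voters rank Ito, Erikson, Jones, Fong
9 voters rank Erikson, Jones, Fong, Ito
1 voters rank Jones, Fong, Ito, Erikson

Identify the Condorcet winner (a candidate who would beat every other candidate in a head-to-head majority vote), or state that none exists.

There is no Condorcet winner

Head-to-head results (27 voters total):
Ito vs Jones: Jones wins 15–12.
Ito vs Fong: Fong wins 15–12.
Ito vs Erikson: Ito wins 18–9.
Jones vs Fong: Jones wins 22–5.
Jones vs Erikson: Erikson wins 21–6.
Fong vs Erikson: Erikson wins 21–6.
No candidate beats all others: Ito beats Erikson beats Jones beats Ito, a majority cycle.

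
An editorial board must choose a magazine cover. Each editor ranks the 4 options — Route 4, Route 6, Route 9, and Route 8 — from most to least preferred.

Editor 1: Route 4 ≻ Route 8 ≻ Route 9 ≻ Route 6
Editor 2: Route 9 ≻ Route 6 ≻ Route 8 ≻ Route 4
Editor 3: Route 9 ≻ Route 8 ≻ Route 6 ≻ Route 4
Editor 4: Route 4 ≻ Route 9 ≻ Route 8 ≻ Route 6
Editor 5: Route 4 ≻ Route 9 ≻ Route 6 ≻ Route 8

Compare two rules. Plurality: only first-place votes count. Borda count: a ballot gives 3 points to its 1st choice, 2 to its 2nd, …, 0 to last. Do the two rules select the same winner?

No

Plurality first-place counts: Route 4 3, Route 6 0, Route 9 2, Route 8 0 → Route 4.
Borda totals: Route 4 9, Route 6 4, Route 9 11, Route 8 6 → Route 9.
The two rules disagree: plurality picks Route 4, Borda picks Route 9.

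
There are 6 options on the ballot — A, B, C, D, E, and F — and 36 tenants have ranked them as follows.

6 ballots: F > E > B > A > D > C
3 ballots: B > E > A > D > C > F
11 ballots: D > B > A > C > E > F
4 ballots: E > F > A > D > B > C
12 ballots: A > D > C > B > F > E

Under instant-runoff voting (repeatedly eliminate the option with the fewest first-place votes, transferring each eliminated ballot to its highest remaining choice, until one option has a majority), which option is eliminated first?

Round 1: A 12, D 11, F 6, E 4, B 3, C 0. C has the fewest and is eliminated.
Round 2: A 12, D 11, F 6, E 4, B 3. B has the fewest and is eliminated.
Round 3: A 12, D 11, E 7, F 6. F has the fewest and is eliminated.
Round 4: E 13, A 12, D 11. D has the fewest and is eliminated.
Round 5: A 23, E 13. A has a majority.

C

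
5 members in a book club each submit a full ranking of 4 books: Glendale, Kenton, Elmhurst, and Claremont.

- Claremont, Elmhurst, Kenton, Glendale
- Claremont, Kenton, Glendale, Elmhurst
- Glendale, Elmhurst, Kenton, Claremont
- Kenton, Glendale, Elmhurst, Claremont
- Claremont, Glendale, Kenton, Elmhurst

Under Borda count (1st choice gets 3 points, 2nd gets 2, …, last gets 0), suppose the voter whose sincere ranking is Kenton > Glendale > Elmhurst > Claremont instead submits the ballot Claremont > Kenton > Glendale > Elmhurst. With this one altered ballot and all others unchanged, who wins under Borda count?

Claremont

Borda totals with the altered ballot: Glendale 7, Kenton 7, Elmhurst 4, Claremont 12.
The winner is unchanged: still Claremont.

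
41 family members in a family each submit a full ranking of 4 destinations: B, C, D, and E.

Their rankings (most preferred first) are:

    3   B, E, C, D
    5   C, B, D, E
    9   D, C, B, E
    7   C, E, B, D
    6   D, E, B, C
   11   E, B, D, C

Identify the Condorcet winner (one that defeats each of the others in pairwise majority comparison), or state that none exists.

No Condorcet winner

Head-to-head results (41 voters total):
B vs C: C wins 21–20.
B vs D: B wins 26–15.
B vs E: E wins 24–17.
C vs D: D wins 26–15.
C vs E: C wins 21–20.
D vs E: E wins 21–20.
No candidate beats all others: B beats D beats C beats B, a majority cycle.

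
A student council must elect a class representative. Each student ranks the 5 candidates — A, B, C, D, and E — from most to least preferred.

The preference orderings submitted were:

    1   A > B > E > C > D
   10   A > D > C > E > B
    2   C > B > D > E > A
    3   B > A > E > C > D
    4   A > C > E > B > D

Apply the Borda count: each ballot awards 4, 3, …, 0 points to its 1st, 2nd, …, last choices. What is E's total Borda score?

Borda scores:
  A: 4 + 10·4 + 2·0 + 3·3 + 4·4 = 69
  B: 3 + 10·0 + 2·3 + 3·4 + 4·1 = 25
  C: 1 + 10·2 + 2·4 + 3·1 + 4·3 = 44
  D: 0 + 10·3 + 2·2 + 3·0 + 4·0 = 34
  E: 2 + 10·1 + 2·1 + 3·2 + 4·2 = 28

28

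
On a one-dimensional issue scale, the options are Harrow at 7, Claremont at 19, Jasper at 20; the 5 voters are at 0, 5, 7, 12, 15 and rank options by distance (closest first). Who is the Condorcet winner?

Harrow

With single-peaked preferences on a line, the Condorcet winner is the candidate closest to the median voter.
The median voter (position 7) is closest to Harrow at 7.
Check: Harrow vs Claremont — voters closer to Harrow: 4 of 5.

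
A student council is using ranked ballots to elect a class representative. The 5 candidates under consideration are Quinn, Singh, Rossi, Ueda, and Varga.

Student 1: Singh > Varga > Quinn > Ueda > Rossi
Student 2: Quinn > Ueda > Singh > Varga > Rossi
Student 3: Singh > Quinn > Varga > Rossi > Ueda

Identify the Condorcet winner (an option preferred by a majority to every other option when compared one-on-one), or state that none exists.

Singh

Head-to-head results (3 voters total):
Quinn vs Singh: Singh wins 2–1.
Quinn vs Rossi: Quinn wins 3–0.
Quinn vs Ueda: Quinn wins 3–0.
Quinn vs Varga: Quinn wins 2–1.
Singh vs Rossi: Singh wins 3–0.
Singh vs Ueda: Singh wins 2–1.
Singh vs Varga: Singh wins 3–0.
Rossi vs Ueda: Ueda wins 2–1.
Rossi vs Varga: Varga wins 3–0.
Ueda vs Varga: Varga wins 2–1.
Singh beats each rival — Quinn (2–1), Rossi (3–0), Ueda (2–1), Varga (3–0) — so Singh is the Condorcet winner.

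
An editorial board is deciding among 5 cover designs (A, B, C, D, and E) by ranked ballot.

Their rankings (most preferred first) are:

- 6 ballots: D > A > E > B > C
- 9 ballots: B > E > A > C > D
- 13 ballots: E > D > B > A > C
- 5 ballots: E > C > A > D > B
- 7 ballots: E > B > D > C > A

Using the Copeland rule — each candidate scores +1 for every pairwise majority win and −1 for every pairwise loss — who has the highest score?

Pairwise results:
  A vs B: B wins 29–11.
  A vs C: A wins 28–12.
  A vs D: D wins 26–14.
  A vs E: E wins 34–6.
  B vs C: B wins 35–5.
  B vs D: D wins 24–16.
  B vs E: E wins 31–9.
  C vs D: D wins 26–14.
  C vs E: E wins 40–0.
  D vs E: E wins 34–6.
Copeland scores (wins − losses):
  A: 1 − 3 = -2
  B: 2 − 2 = 0
  C: 0 − 4 = -4
  D: 3 − 1 = 2
  E: 4 − 0 = 4
E has the best Copeland score.

E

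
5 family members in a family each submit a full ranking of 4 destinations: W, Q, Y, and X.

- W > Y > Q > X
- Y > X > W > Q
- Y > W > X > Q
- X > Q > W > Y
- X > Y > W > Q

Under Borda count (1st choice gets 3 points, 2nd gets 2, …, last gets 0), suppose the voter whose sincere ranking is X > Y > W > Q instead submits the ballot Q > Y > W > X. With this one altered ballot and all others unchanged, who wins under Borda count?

Y

Borda totals with the altered ballot: W 8, Q 6, Y 10, X 6.
The winner is unchanged: still Y.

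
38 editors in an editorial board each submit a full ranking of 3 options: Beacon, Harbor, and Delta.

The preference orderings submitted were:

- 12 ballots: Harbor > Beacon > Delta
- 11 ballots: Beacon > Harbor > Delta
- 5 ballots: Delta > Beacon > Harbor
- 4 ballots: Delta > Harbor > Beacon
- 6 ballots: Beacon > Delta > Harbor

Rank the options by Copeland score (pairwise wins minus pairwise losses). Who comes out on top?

Beacon

Pairwise results:
  Beacon vs Harbor: Beacon wins 22–16.
  Beacon vs Delta: Beacon wins 29–9.
  Harbor vs Delta: Harbor wins 23–15.
Copeland scores (wins − losses):
  Beacon: 2 − 0 = 2
  Harbor: 1 − 1 = 0
  Delta: 0 − 2 = -2
Beacon has the best Copeland score.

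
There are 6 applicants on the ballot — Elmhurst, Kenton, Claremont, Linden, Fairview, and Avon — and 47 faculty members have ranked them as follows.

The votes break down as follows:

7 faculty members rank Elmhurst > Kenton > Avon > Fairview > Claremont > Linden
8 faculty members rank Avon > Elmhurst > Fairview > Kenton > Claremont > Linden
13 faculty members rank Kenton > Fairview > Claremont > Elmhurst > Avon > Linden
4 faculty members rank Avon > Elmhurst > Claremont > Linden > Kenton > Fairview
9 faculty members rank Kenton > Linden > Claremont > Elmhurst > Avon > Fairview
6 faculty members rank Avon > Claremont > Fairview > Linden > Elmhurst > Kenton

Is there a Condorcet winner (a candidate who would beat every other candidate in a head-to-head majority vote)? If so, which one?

Head-to-head results (47 voters total):
Elmhurst vs Kenton: Elmhurst wins 25–22.
Elmhurst vs Claremont: Claremont wins 28–19.
Elmhurst vs Linden: Elmhurst wins 32–15.
Elmhurst vs Fairview: Elmhurst wins 28–19.
Elmhurst vs Avon: Elmhurst wins 29–18.
Kenton vs Claremont: Kenton wins 37–10.
Kenton vs Linden: Kenton wins 37–10.
Kenton vs Fairview: Kenton wins 33–14.
Kenton vs Avon: Kenton wins 29–18.
Claremont vs Linden: Claremont wins 38–9.
Claremont vs Fairview: Fairview wins 28–19.
Claremont vs Avon: Avon wins 25–22.
Linden vs Fairview: Fairview wins 34–13.
Linden vs Avon: Avon wins 38–9.
Fairview vs Avon: Avon wins 34–13.
No candidate beats all others: Elmhurst beats Kenton beats Claremont beats Elmhurst, a majority cycle.

No Condorcet winner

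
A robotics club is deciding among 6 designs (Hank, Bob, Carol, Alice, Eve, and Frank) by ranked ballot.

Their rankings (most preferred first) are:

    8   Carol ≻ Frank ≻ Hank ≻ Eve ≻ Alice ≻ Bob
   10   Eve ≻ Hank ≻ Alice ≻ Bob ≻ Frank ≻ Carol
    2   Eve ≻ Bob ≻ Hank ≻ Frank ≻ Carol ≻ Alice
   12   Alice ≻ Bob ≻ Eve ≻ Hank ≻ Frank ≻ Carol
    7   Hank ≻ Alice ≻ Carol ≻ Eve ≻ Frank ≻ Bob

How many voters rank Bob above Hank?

14

Ballots ranking Bob above Hank: 2+12 = 14.
Ballots ranking Hank above Bob: 8+10+7 = 25.
So 14 of 39 voters prefer Bob to Hank.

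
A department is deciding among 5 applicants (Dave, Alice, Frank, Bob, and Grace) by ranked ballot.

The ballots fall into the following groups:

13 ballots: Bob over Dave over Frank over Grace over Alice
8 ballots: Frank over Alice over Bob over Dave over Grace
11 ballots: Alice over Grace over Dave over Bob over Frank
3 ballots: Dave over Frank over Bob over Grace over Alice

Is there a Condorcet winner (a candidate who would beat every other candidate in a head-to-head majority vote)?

No

Head-to-head results (35 voters total):
Dave vs Alice: Alice wins 19–16.
Dave vs Frank: Dave wins 27–8.
Dave vs Bob: Bob wins 21–14.
Dave vs Grace: Dave wins 24–11.
Alice vs Frank: Frank wins 24–11.
Alice vs Bob: Alice wins 19–16.
Alice vs Grace: Alice wins 19–16.
Frank vs Bob: Bob wins 24–11.
Frank vs Grace: Frank wins 24–11.
Bob vs Grace: Bob wins 24–11.
No candidate beats all others: Dave beats Frank beats Alice beats Dave, a majority cycle.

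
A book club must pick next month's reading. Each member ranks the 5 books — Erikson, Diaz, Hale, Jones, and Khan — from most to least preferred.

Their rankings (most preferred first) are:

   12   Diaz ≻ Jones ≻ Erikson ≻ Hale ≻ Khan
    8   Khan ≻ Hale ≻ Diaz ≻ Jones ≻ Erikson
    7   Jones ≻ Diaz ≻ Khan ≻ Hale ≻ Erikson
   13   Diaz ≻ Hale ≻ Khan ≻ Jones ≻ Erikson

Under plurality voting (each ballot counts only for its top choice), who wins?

First-place vote totals:
  Erikson: 0
  Diaz: 25
  Hale: 0
  Jones: 7
  Khan: 8
Diaz has the most first-place votes.

Diaz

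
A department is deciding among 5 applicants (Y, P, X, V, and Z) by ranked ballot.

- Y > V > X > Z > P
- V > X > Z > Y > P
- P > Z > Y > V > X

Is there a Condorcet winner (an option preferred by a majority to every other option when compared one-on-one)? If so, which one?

There is no Condorcet winner

Head-to-head results (3 voters total):
Y vs P: Y wins 2–1.
Y vs X: Y wins 2–1.
Y vs V: Y wins 2–1.
Y vs Z: Z wins 2–1.
P vs X: X wins 2–1.
P vs V: V wins 2–1.
P vs Z: Z wins 2–1.
X vs V: V wins 3–0.
X vs Z: X wins 2–1.
V vs Z: V wins 2–1.
No candidate beats all others: Y beats X beats Z beats Y, a majority cycle.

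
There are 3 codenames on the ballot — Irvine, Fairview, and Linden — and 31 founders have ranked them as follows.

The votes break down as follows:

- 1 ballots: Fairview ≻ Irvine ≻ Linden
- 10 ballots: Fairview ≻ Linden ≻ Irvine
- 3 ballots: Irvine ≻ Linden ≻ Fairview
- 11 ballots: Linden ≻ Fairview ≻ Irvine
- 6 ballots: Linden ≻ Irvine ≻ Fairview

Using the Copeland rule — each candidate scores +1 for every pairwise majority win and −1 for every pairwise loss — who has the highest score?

Linden

Pairwise results:
  Irvine vs Fairview: Fairview wins 22–9.
  Irvine vs Linden: Linden wins 27–4.
  Fairview vs Linden: Linden wins 20–11.
Copeland scores (wins − losses):
  Irvine: 0 − 2 = -2
  Fairview: 1 − 1 = 0
  Linden: 2 − 0 = 2
Linden has the best Copeland score.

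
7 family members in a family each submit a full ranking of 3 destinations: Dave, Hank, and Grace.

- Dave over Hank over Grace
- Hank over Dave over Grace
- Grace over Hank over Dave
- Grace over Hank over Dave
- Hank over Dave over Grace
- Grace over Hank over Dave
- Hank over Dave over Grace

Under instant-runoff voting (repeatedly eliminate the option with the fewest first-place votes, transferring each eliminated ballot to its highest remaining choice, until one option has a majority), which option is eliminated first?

Dave

Round 1: Hank 3, Grace 3, Dave 1. Dave has the fewest and is eliminated.
Round 2: Hank 4, Grace 3. Hank has a majority.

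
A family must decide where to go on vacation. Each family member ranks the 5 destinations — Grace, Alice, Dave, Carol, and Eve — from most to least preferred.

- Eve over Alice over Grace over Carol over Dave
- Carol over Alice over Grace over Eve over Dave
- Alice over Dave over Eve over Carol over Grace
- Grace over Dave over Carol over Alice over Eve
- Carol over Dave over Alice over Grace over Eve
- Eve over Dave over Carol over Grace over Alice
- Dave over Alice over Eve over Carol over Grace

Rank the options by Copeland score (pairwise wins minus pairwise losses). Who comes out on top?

Pairwise results:
  Grace vs Alice: Alice wins 5–2.
  Grace vs Dave: Dave wins 4–3.
  Grace vs Carol: Carol wins 5–2.
  Grace vs Eve: Eve wins 4–3.
  Alice vs Dave: Dave wins 4–3.
  Alice vs Carol: Carol wins 4–3.
  Alice vs Eve: Alice wins 5–2.
  Dave vs Carol: Dave wins 4–3.
  Dave vs Eve: Dave wins 4–3.
  Carol vs Eve: Eve wins 4–3.
Copeland scores (wins − losses):
  Grace: 0 − 4 = -4
  Alice: 2 − 2 = 0
  Dave: 4 − 0 = 4
  Carol: 2 − 2 = 0
  Eve: 2 − 2 = 0
Dave has the best Copeland score.

Dave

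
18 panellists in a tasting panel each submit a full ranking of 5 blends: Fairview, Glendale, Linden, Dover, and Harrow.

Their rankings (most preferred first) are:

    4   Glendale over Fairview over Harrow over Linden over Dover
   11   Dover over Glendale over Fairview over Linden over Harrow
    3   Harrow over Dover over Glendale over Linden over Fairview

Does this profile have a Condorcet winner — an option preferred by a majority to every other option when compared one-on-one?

Head-to-head results (18 voters total):
Fairview vs Glendale: Glendale wins 18–0.
Fairview vs Linden: Fairview wins 15–3.
Fairview vs Dover: Dover wins 14–4.
Fairview vs Harrow: Fairview wins 15–3.
Glendale vs Linden: Glendale wins 18–0.
Glendale vs Dover: Dover wins 14–4.
Glendale vs Harrow: Glendale wins 15–3.
Linden vs Dover: Dover wins 14–4.
Linden vs Harrow: Linden wins 11–7.
Dover vs Harrow: Dover wins 11–7.
Dover beats each rival — Fairview (14–4), Glendale (14–4), Linden (14–4), Harrow (11–7) — so Dover is the Condorcet winner.

Yes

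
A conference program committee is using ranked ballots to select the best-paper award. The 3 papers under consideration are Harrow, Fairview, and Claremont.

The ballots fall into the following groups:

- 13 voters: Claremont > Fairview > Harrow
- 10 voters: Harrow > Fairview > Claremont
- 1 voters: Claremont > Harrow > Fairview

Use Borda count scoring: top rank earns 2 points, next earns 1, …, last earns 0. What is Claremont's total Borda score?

Borda scores:
  Harrow: 13·0 + 10·2 + 1 = 21
  Fairview: 13·1 + 10·1 + 0 = 23
  Claremont: 13·2 + 10·0 + 2 = 28

28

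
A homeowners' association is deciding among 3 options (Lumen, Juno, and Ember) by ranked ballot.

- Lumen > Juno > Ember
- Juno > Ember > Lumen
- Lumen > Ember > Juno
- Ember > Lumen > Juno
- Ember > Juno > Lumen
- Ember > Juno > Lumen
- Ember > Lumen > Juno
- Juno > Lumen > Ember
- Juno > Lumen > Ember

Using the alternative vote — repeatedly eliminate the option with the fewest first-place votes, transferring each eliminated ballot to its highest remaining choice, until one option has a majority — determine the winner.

Ember

Round 1: Ember 4, Juno 3, Lumen 2. Lumen has the fewest and is eliminated.
Round 2: Ember 5, Juno 4. Ember has a majority.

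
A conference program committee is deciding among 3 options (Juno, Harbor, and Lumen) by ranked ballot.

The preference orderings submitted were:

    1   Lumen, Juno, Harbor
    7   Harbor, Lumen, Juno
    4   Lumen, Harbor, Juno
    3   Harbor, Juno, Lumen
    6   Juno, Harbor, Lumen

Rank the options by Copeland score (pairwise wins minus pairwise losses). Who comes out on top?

Harbor

Pairwise results:
  Juno vs Harbor: Harbor wins 14–7.
  Juno vs Lumen: Lumen wins 12–9.
  Harbor vs Lumen: Harbor wins 16–5.
Copeland scores (wins − losses):
  Juno: 0 − 2 = -2
  Harbor: 2 − 0 = 2
  Lumen: 1 − 1 = 0
Harbor has the best Copeland score.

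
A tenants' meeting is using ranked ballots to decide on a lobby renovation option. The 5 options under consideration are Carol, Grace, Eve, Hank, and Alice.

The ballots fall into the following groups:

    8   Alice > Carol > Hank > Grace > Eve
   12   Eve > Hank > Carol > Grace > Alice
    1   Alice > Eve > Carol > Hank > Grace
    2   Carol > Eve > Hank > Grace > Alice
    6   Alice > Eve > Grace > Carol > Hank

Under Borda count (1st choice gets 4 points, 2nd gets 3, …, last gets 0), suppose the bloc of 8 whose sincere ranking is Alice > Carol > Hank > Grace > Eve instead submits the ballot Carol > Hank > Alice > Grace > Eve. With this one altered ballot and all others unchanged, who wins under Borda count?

Borda totals with the altered ballot: Carol 72, Grace 34, Eve 75, Hank 65, Alice 44.
The winner is unchanged: still Eve.

Eve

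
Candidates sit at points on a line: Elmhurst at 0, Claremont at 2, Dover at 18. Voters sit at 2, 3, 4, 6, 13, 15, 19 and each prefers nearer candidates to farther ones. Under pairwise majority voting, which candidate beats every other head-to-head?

Claremont

With single-peaked preferences on a line, the Condorcet winner is the candidate closest to the median voter.
The median voter (position 6) is closest to Claremont at 2.
Check: Claremont vs Dover — voters closer to Claremont: 4 of 7.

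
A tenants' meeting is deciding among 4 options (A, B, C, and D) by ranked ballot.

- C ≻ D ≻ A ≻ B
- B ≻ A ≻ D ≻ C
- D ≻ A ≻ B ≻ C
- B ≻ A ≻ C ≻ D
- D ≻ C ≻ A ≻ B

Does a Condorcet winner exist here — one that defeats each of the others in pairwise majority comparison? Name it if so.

Head-to-head results (5 voters total):
A vs B: A wins 3–2.
A vs C: A wins 3–2.
A vs D: D wins 3–2.
B vs C: B wins 3–2.
B vs D: D wins 3–2.
C vs D: D wins 3–2.
D beats each rival — A (3–2), B (3–2), C (3–2) — so D is the Condorcet winner.

D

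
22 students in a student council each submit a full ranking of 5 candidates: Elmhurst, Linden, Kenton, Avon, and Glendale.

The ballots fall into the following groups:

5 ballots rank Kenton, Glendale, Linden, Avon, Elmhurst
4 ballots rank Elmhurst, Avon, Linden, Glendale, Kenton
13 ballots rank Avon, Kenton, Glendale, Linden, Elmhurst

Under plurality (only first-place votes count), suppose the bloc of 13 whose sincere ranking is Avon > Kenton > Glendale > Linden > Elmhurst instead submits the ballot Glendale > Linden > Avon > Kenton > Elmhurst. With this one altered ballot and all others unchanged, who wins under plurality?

First-place totals with the altered ballot: Elmhurst 4, Linden 0, Kenton 5, Avon 0, Glendale 13.
The switch changes the winner from Avon to Glendale.

Glendale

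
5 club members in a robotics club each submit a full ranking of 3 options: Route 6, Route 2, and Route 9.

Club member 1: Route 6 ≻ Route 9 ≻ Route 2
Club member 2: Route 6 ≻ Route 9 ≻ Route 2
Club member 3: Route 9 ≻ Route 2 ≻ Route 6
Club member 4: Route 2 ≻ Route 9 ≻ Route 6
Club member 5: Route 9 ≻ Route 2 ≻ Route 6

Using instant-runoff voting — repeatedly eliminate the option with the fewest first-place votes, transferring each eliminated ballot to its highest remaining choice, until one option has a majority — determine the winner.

Route 9

Round 1: Route 6 2, Route 9 2, Route 2 1. Route 2 has the fewest and is eliminated.
Round 2: Route 9 3, Route 6 2. Route 9 has a majority.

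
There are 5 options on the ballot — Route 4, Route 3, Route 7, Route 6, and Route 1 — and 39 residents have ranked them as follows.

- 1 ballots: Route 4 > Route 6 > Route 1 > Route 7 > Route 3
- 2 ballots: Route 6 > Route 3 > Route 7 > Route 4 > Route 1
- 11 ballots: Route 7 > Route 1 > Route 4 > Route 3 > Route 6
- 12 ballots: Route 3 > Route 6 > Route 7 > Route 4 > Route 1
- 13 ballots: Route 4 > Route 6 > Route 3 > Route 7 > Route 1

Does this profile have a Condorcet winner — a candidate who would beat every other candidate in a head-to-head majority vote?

No

Head-to-head results (39 voters total):
Route 4 vs Route 3: Route 4 wins 25–14.
Route 4 vs Route 7: Route 7 wins 25–14.
Route 4 vs Route 6: Route 4 wins 25–14.
Route 4 vs Route 1: Route 4 wins 28–11.
Route 3 vs Route 7: Route 3 wins 27–12.
Route 3 vs Route 6: Route 3 wins 23–16.
Route 3 vs Route 1: Route 3 wins 27–12.
Route 7 vs Route 6: Route 6 wins 28–11.
Route 7 vs Route 1: Route 7 wins 38–1.
Route 6 vs Route 1: Route 6 wins 28–11.
No candidate beats all others: Route 4 beats Route 3 beats Route 7 beats Route 4, a majority cycle.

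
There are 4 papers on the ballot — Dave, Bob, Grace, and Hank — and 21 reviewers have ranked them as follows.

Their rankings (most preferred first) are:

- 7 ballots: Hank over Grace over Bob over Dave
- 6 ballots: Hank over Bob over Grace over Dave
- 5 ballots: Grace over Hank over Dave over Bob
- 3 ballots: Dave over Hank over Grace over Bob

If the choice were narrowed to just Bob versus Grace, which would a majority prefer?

Ballots ranking Bob above Grace: 6.
Ballots ranking Grace above Bob: 7+5+3 = 15.
Grace wins the head-to-head, 15–6.

Grace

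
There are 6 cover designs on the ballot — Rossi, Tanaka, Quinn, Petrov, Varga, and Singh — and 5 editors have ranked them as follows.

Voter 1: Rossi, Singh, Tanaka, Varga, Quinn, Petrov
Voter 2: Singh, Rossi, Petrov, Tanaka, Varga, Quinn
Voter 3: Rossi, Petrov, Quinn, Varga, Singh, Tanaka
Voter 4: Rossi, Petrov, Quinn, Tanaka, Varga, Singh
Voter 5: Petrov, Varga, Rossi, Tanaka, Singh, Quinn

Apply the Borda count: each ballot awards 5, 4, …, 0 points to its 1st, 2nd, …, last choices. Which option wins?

Rossi

Borda scores:
  Rossi: 5 + 4 + 5 + 5 + 3 = 22
  Tanaka: 3 + 2 + 0 + 2 + 2 = 9
  Quinn: 1 + 0 + 3 + 3 + 0 = 7
  Petrov: 0 + 3 + 4 + 4 + 5 = 16
  Varga: 2 + 1 + 2 + 1 + 4 = 10
  Singh: 4 + 5 + 1 + 0 + 1 = 11
Rossi has the highest total.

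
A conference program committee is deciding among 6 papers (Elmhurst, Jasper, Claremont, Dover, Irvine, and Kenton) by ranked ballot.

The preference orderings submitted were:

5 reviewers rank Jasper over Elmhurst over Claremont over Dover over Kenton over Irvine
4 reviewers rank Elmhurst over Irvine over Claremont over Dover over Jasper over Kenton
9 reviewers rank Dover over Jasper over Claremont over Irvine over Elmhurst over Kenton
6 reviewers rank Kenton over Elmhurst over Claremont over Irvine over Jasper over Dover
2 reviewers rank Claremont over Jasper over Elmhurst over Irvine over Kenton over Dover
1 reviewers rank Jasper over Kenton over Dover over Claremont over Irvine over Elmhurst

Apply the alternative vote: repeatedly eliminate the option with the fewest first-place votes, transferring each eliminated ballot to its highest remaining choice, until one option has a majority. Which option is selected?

Round 1: Dover 9, Jasper 6, Kenton 6, Elmhurst 4, Claremont 2, Irvine 0. Irvine has the fewest and is eliminated.
Round 2: Dover 9, Jasper 6, Kenton 6, Elmhurst 4, Claremont 2. Claremont has the fewest and is eliminated.
Round 3: Dover 9, Jasper 8, Kenton 6, Elmhurst 4. Elmhurst has the fewest and is eliminated.
Round 4: Dover 13, Jasper 8, Kenton 6. Kenton has the fewest and is eliminated.
Round 5: Jasper 14, Dover 13. Jasper has a majority.

Jasper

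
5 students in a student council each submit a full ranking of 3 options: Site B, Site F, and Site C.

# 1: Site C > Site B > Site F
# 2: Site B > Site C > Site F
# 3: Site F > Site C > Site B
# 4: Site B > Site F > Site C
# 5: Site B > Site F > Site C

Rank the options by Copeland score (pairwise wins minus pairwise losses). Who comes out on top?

Site B

Pairwise results:
  Site B vs Site F: Site B wins 4–1.
  Site B vs Site C: Site B wins 3–2.
  Site F vs Site C: Site F wins 3–2.
Copeland scores (wins − losses):
  Site B: 2 − 0 = 2
  Site F: 1 − 1 = 0
  Site C: 0 − 2 = -2
Site B has the best Copeland score.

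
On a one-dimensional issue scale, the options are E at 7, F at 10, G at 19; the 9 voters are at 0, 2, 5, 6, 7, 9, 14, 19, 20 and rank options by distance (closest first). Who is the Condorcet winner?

E

With single-peaked preferences on a line, the Condorcet winner is the candidate closest to the median voter.
The median voter (position 7) is closest to E at 7.
Check: E vs F — voters closer to E: 5 of 9.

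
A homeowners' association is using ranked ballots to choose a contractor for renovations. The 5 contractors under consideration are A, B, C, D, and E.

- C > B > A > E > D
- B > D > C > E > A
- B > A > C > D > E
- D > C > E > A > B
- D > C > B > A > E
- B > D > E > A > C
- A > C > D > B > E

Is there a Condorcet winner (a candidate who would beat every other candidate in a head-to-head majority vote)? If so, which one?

None — there is no Condorcet winner

Head-to-head results (7 voters total):
A vs B: B wins 5–2.
A vs C: C wins 4–3.
A vs D: D wins 4–3.
A vs E: A wins 4–3.
B vs C: C wins 4–3.
B vs D: B wins 4–3.
B vs E: B wins 6–1.
C vs D: D wins 4–3.
C vs E: C wins 6–1.
D vs E: D wins 6–1.
No candidate beats all others: B beats D beats C beats B, a majority cycle.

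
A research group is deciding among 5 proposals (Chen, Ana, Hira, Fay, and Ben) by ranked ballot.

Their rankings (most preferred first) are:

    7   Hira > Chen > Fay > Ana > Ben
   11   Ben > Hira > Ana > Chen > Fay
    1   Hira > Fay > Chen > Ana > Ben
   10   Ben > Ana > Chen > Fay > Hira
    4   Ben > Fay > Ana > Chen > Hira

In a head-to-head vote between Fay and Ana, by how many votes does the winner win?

Ballots ranking Fay above Ana: 7+1+4 = 12.
Ballots ranking Ana above Fay: 11+10 = 21.
Ana wins 21–12, a margin of 9.

9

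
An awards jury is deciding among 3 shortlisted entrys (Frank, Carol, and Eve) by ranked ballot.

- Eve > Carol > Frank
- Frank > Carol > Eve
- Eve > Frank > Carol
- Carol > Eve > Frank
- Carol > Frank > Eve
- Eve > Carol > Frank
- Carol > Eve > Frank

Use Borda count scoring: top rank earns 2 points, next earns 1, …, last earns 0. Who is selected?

Carol

Borda scores:
  Frank: 0 + 2 + 1 + 0 + 1 + 0 + 0 = 4
  Carol: 1 + 1 + 0 + 2 + 2 + 1 + 2 = 9
  Eve: 2 + 0 + 2 + 1 + 0 + 2 + 1 = 8
Carol has the highest total.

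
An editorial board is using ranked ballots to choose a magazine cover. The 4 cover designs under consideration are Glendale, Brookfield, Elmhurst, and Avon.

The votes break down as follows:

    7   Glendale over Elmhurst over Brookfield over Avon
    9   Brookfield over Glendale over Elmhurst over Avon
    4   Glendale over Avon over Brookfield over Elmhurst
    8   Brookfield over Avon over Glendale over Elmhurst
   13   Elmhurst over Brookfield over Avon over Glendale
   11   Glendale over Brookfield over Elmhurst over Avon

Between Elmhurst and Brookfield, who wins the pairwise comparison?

Ballots ranking Elmhurst above Brookfield: 7+13 = 20.
Ballots ranking Brookfield above Elmhurst: 9+4+8+11 = 32.
Brookfield wins the head-to-head, 32–20.

Brookfield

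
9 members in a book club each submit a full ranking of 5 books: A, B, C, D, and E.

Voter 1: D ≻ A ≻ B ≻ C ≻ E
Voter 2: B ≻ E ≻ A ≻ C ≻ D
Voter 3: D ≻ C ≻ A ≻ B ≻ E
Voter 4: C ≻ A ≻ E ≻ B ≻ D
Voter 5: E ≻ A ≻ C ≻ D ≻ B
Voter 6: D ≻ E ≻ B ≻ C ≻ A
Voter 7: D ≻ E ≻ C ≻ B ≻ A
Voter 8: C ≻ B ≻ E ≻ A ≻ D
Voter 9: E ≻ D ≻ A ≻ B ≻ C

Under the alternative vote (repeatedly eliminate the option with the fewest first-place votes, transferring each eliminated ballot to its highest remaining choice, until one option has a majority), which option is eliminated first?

Round 1: D 4, C 2, E 2, B 1, A 0. A has the fewest and is eliminated.
Round 2: D 4, C 2, E 2, B 1. B has the fewest and is eliminated.
Round 3: D 4, E 3, C 2. C has the fewest and is eliminated.
Round 4: E 5, D 4. E has a majority.

A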